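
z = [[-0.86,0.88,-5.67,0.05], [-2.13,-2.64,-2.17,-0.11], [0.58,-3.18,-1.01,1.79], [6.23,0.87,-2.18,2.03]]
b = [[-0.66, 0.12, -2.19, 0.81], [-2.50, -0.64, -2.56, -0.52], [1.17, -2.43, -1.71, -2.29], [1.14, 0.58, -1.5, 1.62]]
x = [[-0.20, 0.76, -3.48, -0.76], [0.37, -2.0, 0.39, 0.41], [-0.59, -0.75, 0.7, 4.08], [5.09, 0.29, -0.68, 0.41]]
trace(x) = -1.09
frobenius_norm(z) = 10.63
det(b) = -0.09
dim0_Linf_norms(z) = [6.23, 3.18, 5.67, 2.03]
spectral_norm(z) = 7.33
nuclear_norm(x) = 14.81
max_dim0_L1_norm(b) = 7.96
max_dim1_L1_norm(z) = 11.31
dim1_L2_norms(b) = [2.43, 3.67, 3.93, 2.55]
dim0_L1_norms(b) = [5.47, 3.77, 7.96, 5.24]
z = b + x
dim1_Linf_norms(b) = [2.19, 2.56, 2.43, 1.62]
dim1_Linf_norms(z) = [5.67, 2.64, 3.18, 6.23]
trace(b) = -1.39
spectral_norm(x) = 5.26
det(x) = 134.28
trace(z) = -2.48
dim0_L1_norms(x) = [6.25, 3.8, 5.25, 5.66]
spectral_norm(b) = 4.55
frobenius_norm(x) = 7.90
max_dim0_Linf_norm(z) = 6.23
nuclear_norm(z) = 18.54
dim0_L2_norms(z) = [6.67, 4.31, 6.53, 2.71]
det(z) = 110.48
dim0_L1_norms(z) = [9.8, 7.57, 11.03, 3.98]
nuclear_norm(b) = 10.91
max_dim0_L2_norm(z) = 6.67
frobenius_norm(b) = 6.43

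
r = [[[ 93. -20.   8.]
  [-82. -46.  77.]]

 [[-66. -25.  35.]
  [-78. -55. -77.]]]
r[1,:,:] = [[-66.0, -25.0, 35.0], [-78.0, -55.0, -77.0]]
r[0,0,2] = 8.0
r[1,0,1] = -25.0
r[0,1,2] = 77.0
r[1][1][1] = -55.0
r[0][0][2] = 8.0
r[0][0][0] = 93.0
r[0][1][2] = 77.0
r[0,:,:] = [[93.0, -20.0, 8.0], [-82.0, -46.0, 77.0]]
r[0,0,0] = 93.0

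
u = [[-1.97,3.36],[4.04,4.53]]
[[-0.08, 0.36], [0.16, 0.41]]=u @ [[0.04, -0.01], [-0.0, 0.10]]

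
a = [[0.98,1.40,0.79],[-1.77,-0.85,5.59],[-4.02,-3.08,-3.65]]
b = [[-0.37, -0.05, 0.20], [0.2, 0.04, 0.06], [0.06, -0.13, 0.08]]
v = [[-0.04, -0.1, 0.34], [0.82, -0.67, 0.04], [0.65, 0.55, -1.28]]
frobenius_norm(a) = 8.81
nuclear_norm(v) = 2.73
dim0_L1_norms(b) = [0.63, 0.22, 0.34]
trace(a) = -3.52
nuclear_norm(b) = 0.75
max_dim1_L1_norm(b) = 0.62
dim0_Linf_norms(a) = [4.02, 3.08, 5.59]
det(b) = -0.01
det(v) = 0.16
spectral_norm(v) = 1.58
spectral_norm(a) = 7.06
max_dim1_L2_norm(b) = 0.42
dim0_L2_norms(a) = [4.5, 3.49, 6.72]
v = a @ b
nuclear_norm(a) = 12.82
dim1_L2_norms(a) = [1.88, 5.92, 6.24]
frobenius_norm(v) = 1.90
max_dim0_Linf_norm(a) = 5.59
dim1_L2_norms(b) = [0.42, 0.21, 0.16]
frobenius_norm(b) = 0.50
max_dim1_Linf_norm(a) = 5.59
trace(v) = -1.99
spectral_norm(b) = 0.45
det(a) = -18.98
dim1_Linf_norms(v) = [0.34, 0.82, 1.28]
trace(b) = -0.25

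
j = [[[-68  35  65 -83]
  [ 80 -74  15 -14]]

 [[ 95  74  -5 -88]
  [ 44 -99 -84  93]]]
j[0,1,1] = -74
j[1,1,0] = 44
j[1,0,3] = -88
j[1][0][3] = -88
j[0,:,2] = [65, 15]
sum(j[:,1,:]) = -39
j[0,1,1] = -74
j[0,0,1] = 35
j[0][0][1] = 35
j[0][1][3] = -14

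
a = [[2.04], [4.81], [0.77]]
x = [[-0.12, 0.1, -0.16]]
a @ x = [[-0.24, 0.20, -0.33], [-0.58, 0.48, -0.77], [-0.09, 0.08, -0.12]]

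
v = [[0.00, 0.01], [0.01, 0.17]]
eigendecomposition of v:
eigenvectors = [[-1.0, -0.06], [0.06, -1.00]]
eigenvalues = [-0.0, 0.17]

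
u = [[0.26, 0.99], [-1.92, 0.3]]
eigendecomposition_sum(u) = [[(0.13+0.69j), 0.50-0.10j], [(-0.96+0.19j), (0.15+0.69j)]] + [[0.13-0.69j,0.50+0.10j], [(-0.96-0.19j),(0.15-0.69j)]]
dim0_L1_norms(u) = [2.18, 1.29]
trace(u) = 0.56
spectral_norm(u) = 1.95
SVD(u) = [[-0.07, 1.0], [1.00, 0.07]] @ diag([1.9471265714075148, 1.016266753819496]) @ [[-0.99,0.12], [0.12,0.99]]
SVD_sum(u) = [[0.14, -0.02], [-1.93, 0.23]] + [[0.12, 1.01], [0.01, 0.07]]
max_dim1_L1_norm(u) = 2.22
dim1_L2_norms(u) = [1.02, 1.94]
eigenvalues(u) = [(0.28+1.38j), (0.28-1.38j)]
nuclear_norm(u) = 2.96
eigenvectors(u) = [[-0.01+0.58j, -0.01-0.58j], [-0.81+0.00j, -0.81-0.00j]]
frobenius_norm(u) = 2.20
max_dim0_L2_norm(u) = 1.94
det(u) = 1.98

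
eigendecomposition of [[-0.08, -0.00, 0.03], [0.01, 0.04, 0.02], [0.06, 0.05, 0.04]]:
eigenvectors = [[0.91, -0.16, 0.23], [-0.01, -0.48, -0.65], [-0.41, -0.86, 0.72]]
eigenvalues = [-0.09, 0.08, 0.01]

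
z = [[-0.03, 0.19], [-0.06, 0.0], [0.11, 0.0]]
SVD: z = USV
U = [[0.99,-0.17], [0.08,0.47], [-0.15,-0.87]]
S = [0.19, 0.12]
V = [[-0.26,0.97], [-0.97,-0.26]]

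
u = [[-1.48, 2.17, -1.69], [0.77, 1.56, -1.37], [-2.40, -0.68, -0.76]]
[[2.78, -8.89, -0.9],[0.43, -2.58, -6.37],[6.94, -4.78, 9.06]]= u @ [[-1.15,2.17,-3.11], [-2.23,-1.8,-2.46], [-3.5,1.05,0.10]]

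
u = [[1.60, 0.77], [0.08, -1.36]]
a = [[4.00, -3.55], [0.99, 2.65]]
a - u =[[2.40, -4.32], [0.91, 4.01]]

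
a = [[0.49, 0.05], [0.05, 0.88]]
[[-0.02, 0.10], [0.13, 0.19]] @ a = [[-0.0, 0.09], [0.07, 0.17]]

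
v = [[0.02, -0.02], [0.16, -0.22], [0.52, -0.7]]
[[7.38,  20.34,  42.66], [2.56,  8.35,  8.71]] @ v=[[25.59, -34.48], [5.92, -7.99]]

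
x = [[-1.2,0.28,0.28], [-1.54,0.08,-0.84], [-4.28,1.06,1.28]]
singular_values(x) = [4.93, 1.22, 0.0]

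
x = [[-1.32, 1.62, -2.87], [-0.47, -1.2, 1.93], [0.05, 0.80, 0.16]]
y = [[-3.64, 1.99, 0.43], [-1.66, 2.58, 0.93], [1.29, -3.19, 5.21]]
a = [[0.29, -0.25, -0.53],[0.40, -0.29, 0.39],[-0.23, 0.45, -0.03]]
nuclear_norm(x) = 5.98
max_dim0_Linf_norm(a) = 0.53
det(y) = -39.28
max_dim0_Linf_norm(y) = 5.21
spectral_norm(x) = 4.10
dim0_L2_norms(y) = [4.2, 4.56, 5.31]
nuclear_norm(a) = 1.62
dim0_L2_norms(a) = [0.54, 0.59, 0.66]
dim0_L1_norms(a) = [0.92, 0.99, 0.95]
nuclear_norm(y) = 12.49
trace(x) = -2.36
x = a @ y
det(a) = -0.09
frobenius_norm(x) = 4.32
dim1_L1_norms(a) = [1.07, 1.08, 0.71]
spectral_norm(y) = 6.69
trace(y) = 4.15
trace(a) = -0.03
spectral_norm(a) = 0.79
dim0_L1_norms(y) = [6.59, 7.76, 6.57]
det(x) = 3.48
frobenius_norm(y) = 8.16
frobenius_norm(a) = 1.04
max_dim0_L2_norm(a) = 0.66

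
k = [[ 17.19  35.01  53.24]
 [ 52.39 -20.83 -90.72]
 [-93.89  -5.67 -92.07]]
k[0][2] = 53.24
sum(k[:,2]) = -129.54999999999998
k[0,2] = 53.24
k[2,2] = -92.07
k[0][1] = 35.01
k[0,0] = 17.19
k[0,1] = 35.01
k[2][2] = -92.07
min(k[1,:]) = -90.72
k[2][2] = -92.07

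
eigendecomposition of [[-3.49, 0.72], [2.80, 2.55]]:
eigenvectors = [[-0.92, -0.11], [0.4, -0.99]]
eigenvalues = [-3.81, 2.87]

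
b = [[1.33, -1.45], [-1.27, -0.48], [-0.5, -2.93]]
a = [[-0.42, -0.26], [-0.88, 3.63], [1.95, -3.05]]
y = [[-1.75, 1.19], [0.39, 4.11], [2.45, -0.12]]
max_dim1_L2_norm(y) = 4.13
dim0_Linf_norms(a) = [1.95, 3.63]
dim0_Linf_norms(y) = [2.45, 4.11]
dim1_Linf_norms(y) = [1.75, 4.11, 2.45]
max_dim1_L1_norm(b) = 3.43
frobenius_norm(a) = 5.22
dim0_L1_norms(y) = [4.59, 5.42]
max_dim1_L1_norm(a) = 5.0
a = y + b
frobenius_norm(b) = 3.81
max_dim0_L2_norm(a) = 4.75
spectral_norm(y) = 4.29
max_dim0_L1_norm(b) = 4.86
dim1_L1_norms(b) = [2.78, 1.75, 3.43]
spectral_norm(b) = 3.30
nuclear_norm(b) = 5.21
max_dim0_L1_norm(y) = 5.42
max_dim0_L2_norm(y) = 4.28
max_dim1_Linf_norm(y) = 4.11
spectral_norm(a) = 5.13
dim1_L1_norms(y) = [2.94, 4.5, 2.57]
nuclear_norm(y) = 7.31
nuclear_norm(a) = 6.12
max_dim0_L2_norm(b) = 3.3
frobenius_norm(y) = 5.25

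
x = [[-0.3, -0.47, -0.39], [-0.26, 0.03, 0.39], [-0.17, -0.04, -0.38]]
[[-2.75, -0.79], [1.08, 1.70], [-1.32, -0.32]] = x @ [[0.55, -3.22], [3.11, 2.01], [2.89, 2.07]]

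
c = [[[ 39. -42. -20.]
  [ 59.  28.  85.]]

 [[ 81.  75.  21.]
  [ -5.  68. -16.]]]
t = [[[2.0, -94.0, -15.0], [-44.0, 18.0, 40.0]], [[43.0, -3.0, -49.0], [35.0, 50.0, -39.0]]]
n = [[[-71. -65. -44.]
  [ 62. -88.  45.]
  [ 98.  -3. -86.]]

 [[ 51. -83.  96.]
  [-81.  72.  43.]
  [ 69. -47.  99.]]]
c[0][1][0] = 59.0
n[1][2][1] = -47.0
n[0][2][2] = -86.0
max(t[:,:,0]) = 43.0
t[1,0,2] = -49.0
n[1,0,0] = 51.0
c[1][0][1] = 75.0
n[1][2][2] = 99.0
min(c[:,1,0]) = -5.0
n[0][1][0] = 62.0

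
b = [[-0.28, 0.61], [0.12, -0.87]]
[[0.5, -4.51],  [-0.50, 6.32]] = b@[[-0.77,0.40], [0.47,-7.21]]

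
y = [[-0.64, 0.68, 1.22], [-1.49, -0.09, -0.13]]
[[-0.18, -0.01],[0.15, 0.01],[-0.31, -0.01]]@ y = [[0.13, -0.12, -0.22], [-0.11, 0.10, 0.18], [0.21, -0.21, -0.38]]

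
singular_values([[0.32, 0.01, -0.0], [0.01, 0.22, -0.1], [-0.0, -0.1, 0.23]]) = [0.33, 0.32, 0.12]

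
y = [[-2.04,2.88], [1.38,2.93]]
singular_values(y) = [4.15, 2.4]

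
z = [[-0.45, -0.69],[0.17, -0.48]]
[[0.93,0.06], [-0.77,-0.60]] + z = [[0.48, -0.63], [-0.60, -1.08]]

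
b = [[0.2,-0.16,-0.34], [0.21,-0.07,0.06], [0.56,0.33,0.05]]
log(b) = [[-0.62+0.03j, (-0.37-0.68j), (-0.88+0.23j)], [0.54-0.12j, -1.44+2.46j, 0.20-0.84j], [(1.42+0.09j), 0.94-1.91j, (-1.04+0.65j)]]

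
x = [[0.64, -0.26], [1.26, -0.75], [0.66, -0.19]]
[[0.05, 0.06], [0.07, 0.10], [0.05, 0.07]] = x@ [[0.10, 0.13], [0.07, 0.09]]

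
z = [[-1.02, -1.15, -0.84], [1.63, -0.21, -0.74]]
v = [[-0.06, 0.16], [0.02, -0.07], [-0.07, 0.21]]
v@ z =[[0.32, 0.04, -0.07], [-0.13, -0.01, 0.04], [0.41, 0.04, -0.1]]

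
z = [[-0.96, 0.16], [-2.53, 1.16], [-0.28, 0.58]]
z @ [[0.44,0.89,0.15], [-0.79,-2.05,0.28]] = [[-0.55, -1.18, -0.10], [-2.03, -4.63, -0.05], [-0.58, -1.44, 0.12]]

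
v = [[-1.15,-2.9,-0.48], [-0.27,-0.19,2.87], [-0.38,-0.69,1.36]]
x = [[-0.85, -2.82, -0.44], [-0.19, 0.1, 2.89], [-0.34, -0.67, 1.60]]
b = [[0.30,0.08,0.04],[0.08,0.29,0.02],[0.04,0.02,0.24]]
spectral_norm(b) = 0.39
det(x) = 0.06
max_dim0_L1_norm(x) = 4.93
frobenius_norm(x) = 4.52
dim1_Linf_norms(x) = [2.82, 2.89, 1.6]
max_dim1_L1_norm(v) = 4.53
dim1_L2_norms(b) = [0.31, 0.3, 0.24]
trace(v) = 0.02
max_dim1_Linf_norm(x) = 2.89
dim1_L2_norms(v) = [3.16, 2.89, 1.57]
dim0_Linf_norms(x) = [0.85, 2.82, 2.89]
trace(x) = 0.85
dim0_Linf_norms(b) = [0.3, 0.29, 0.24]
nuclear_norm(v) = 6.45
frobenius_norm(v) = 4.56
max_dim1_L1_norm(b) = 0.42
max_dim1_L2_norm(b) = 0.31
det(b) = 0.02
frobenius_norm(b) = 0.50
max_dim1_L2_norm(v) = 3.16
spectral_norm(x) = 3.35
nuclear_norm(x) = 6.38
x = b + v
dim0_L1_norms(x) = [1.38, 3.59, 4.93]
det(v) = 0.06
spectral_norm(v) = 3.28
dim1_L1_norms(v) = [4.53, 3.33, 2.43]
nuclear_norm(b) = 0.83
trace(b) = 0.83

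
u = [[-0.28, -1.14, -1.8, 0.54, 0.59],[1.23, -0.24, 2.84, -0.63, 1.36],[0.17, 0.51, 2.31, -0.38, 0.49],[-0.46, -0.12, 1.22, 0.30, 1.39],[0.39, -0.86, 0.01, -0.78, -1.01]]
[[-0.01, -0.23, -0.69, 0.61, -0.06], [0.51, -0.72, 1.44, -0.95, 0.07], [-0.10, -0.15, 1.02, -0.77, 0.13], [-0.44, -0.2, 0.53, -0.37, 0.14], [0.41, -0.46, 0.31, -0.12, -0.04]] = u @ [[0.61,-0.12,-0.03,0.06,-0.11],[-0.12,0.48,-0.16,-0.0,-0.0],[-0.03,-0.16,0.42,-0.29,0.05],[0.06,-0.0,-0.29,0.23,-0.04],[-0.11,-0.00,0.05,-0.04,0.03]]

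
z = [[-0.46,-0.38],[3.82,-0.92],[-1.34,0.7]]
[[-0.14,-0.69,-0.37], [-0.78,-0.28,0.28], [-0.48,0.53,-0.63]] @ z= [[-2.08, 0.43],[-1.09, 0.75],[3.09, -0.75]]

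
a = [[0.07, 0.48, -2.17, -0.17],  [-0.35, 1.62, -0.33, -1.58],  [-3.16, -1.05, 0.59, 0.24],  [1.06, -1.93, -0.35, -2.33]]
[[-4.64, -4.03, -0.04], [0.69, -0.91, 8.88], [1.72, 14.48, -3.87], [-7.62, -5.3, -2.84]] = a @ [[-0.62,-4.07,0.02], [1.85,-0.52,3.73], [2.44,1.56,1.0], [1.09,0.62,-2.01]]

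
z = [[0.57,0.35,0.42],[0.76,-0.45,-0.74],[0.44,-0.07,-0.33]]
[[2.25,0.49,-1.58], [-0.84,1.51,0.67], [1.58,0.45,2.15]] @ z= [[0.96,0.68,1.1], [0.96,-1.02,-1.69], [2.19,0.20,-0.38]]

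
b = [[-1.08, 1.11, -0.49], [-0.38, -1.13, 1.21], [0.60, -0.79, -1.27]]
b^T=[[-1.08, -0.38, 0.6], [1.11, -1.13, -0.79], [-0.49, 1.21, -1.27]]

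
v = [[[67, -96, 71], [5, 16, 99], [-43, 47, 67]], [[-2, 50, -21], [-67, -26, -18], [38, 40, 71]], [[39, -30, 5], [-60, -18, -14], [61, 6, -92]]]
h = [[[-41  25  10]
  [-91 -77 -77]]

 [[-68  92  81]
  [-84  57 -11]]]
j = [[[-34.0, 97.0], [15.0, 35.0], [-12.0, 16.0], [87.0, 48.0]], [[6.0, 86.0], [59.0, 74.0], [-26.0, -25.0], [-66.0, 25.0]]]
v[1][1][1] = -26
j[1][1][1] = 74.0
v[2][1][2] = -14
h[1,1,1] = 57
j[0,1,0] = 15.0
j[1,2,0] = -26.0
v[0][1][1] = 16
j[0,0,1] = 97.0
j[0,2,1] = 16.0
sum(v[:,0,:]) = 83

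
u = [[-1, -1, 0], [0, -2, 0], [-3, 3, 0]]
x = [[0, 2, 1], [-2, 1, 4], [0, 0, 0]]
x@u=[[-3, -1, 0], [-10, 12, 0], [0, 0, 0]]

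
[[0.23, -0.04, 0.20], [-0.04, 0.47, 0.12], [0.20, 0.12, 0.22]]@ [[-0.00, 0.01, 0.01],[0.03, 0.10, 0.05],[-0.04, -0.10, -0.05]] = [[-0.01, -0.02, -0.01], [0.01, 0.03, 0.02], [-0.01, -0.01, -0.00]]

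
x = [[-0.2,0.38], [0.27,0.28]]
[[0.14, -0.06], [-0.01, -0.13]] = x@[[-0.27, -0.2], [0.22, -0.27]]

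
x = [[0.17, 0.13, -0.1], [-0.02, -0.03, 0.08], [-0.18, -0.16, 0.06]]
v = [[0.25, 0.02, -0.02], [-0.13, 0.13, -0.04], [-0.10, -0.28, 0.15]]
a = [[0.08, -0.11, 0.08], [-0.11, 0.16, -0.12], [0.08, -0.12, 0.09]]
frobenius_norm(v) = 0.46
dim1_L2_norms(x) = [0.24, 0.09, 0.25]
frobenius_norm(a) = 0.33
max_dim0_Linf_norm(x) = 0.18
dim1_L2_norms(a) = [0.16, 0.23, 0.17]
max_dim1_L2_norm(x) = 0.25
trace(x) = 0.20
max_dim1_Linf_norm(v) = 0.28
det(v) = 0.00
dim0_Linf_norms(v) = [0.25, 0.28, 0.15]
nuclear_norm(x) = 0.43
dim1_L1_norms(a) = [0.27, 0.39, 0.29]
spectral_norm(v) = 0.36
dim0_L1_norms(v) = [0.48, 0.43, 0.21]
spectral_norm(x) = 0.35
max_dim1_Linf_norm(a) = 0.16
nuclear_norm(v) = 0.66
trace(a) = 0.33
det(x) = 0.00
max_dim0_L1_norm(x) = 0.37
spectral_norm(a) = 0.33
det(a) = -0.00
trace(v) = 0.53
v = a + x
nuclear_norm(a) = 0.33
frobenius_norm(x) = 0.35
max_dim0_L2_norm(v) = 0.31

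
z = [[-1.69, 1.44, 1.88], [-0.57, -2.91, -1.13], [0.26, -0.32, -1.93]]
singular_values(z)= [4.1, 2.13, 1.05]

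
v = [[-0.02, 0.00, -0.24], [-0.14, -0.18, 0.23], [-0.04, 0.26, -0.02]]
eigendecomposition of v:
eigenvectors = [[-0.57, 0.85, 0.54], [0.53, -0.15, -0.58], [0.62, 0.51, 0.62]]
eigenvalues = [0.24, -0.16, -0.3]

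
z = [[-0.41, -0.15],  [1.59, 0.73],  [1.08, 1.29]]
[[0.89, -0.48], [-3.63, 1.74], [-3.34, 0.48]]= z @ [[-1.78, 1.5], [-1.1, -0.88]]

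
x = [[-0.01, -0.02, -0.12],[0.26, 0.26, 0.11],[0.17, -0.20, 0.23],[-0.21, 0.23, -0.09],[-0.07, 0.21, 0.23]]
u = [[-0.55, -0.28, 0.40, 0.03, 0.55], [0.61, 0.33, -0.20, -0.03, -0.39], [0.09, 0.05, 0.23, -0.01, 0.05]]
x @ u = [[-0.02,-0.01,-0.03,0.0,-0.0],[0.03,0.02,0.08,-0.0,0.05],[-0.19,-0.10,0.16,0.01,0.18],[0.25,0.13,-0.15,-0.01,-0.21],[0.19,0.1,-0.02,-0.01,-0.11]]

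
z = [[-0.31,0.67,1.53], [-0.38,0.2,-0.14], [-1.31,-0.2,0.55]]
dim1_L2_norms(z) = [1.7, 0.45, 1.43]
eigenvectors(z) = [[(-0.74+0j), -0.74-0.00j, 0.20+0.00j], [(0.03-0.22j), 0.03+0.22j, -0.86+0.00j], [-0.18-0.60j, -0.18+0.60j, 0.46+0.00j]]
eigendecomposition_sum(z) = [[-0.15+0.74j,0.37+0.13j,0.75-0.07j], [(-0.21-0.08j),(-0.06+0.1j),(-0.01+0.22j)], [-0.64+0.06j,(-0.02+0.33j),0.24+0.59j]] + [[(-0.15-0.74j), 0.37-0.13j, 0.75+0.07j], [(-0.21+0.08j), (-0.06-0.1j), -0.01-0.22j], [(-0.64-0.06j), (-0.02-0.33j), 0.24-0.59j]] + [[-0.01+0.00j, (-0.07+0j), (0.03-0j)], [0.04-0.00j, (0.31-0j), -0.11+0.00j], [-0.02+0.00j, -0.17+0.00j, 0.06-0.00j]]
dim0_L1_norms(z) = [2.0, 1.07, 2.22]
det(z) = 0.75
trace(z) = 0.44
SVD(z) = [[-0.81, 0.58, -0.08], [-0.07, -0.24, -0.97], [-0.58, -0.78, 0.24]] @ diag([1.917841876747912, 1.1645702551760293, 0.3378737287083517]) @ [[0.54, -0.23, -0.81], [0.8, 0.42, 0.42], [0.25, -0.88, 0.42]]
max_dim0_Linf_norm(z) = 1.53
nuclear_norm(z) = 3.42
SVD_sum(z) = [[-0.84, 0.36, 1.26], [-0.07, 0.03, 0.11], [-0.6, 0.26, 0.89]] + [[0.54, 0.28, 0.28], [-0.22, -0.12, -0.12], [-0.73, -0.39, -0.38]] + [[-0.01,0.02,-0.01], [-0.08,0.29,-0.14], [0.02,-0.07,0.03]]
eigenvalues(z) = [(0.04+1.44j), (0.04-1.44j), (0.36+0j)]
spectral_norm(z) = 1.92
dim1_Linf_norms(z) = [1.53, 0.38, 1.31]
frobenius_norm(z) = 2.27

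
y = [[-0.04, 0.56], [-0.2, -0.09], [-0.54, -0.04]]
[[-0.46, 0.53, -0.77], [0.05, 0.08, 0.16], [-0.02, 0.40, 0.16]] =y @ [[0.1, -0.81, -0.19],[-0.82, 0.89, -1.39]]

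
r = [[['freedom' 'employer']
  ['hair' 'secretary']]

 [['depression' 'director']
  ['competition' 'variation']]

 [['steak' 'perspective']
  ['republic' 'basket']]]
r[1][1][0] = 'competition'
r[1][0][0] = 'depression'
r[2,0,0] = 'steak'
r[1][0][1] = 'director'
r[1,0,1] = 'director'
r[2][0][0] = 'steak'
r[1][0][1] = 'director'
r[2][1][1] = 'basket'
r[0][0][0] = 'freedom'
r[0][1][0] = 'hair'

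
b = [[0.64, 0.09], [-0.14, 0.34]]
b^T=[[0.64, -0.14],[0.09, 0.34]]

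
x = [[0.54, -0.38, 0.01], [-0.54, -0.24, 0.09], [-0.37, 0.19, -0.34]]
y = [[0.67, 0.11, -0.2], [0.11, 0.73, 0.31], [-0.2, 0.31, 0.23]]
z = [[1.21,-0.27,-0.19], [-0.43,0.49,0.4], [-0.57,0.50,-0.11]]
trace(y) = 1.63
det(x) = 0.12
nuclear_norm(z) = 2.36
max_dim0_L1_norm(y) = 1.15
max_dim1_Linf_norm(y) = 0.73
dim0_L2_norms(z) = [1.4, 0.75, 0.46]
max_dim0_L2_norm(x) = 0.85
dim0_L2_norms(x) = [0.85, 0.49, 0.35]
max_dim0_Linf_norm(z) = 1.21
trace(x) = -0.04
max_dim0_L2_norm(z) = 1.4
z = y + x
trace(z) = 1.59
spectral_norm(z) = 1.56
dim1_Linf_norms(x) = [0.54, 0.54, 0.37]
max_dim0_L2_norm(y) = 0.8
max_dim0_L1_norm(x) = 1.45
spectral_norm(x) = 0.88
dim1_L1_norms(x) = [0.93, 0.87, 0.9]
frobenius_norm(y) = 1.15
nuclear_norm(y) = 1.63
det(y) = 0.00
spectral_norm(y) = 0.88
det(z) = -0.25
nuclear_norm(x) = 1.63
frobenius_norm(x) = 1.04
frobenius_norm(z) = 1.66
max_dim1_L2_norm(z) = 1.25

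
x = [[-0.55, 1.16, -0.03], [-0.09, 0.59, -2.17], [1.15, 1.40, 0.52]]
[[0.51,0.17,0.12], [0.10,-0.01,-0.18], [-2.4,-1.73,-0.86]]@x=[[-0.16,  0.86,  -0.32], [-0.26,  -0.14,  -0.07], [0.49,  -5.01,  3.38]]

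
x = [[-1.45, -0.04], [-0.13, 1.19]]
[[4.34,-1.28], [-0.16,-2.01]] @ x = [[-6.13, -1.70], [0.49, -2.39]]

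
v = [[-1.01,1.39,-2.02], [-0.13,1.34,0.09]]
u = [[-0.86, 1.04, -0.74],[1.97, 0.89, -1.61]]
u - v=[[0.15, -0.35, 1.28],[2.1, -0.45, -1.70]]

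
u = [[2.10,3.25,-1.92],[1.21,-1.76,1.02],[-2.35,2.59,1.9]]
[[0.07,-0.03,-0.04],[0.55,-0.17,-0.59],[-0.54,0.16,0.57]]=u@ [[0.25, -0.08, -0.26], [-0.07, 0.02, 0.08], [0.12, -0.04, -0.13]]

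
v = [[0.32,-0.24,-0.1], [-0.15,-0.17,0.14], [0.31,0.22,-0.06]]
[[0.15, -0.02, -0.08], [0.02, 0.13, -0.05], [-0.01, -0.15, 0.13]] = v@[[0.19, -0.19, 0.17],[-0.33, -0.32, 0.43],[-0.05, 0.37, 0.35]]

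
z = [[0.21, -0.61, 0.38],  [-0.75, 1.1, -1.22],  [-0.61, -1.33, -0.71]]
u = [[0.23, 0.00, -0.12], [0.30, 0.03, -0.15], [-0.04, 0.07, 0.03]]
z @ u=[[-0.15,  0.01,  0.08], [0.21,  -0.05,  -0.11], [-0.51,  -0.09,  0.25]]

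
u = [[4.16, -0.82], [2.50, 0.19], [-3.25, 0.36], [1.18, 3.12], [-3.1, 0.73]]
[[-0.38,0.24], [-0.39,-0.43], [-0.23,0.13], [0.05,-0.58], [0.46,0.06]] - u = [[-4.54,1.06], [-2.89,-0.62], [3.02,-0.23], [-1.13,-3.7], [3.56,-0.67]]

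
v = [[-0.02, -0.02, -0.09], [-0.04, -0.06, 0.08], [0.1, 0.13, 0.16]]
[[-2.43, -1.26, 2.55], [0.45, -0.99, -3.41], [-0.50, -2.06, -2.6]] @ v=[[0.35,0.46,0.53],  [-0.31,-0.39,-0.67],  [-0.17,-0.20,-0.54]]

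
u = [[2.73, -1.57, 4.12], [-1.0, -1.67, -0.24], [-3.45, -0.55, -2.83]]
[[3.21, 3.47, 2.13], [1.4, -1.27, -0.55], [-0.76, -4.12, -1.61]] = u@[[0.02, 0.95, -0.31], [-0.91, 0.15, 0.39], [0.42, 0.27, 0.87]]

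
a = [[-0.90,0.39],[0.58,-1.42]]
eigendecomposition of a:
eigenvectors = [[0.81, -0.44],  [0.59, 0.90]]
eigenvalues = [-0.62, -1.7]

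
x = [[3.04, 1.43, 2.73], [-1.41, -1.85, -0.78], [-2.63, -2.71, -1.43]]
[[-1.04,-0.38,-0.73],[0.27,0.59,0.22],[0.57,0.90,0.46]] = x @ [[-0.21, -0.19, -0.21], [0.1, -0.26, 0.07], [-0.20, 0.21, -0.07]]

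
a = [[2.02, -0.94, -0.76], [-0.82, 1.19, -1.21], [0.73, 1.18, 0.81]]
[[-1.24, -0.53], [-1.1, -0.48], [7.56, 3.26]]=a @[[1.96,0.85], [3.27,1.41], [2.8,1.21]]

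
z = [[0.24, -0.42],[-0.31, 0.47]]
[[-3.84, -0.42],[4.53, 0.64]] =z@ [[-5.71, -4.04], [5.87, -1.30]]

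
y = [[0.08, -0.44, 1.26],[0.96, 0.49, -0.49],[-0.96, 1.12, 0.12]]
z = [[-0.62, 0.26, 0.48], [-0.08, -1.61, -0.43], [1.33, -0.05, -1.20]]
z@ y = [[-0.26, 0.94, -0.85], [-1.14, -1.24, 0.64], [1.21, -1.95, 1.56]]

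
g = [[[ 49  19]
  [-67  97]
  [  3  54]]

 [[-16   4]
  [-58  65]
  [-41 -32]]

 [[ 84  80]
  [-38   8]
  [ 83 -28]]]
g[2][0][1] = 80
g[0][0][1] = 19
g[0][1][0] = -67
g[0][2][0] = 3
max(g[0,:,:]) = 97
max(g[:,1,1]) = 97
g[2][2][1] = -28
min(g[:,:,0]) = -67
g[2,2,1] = -28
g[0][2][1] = 54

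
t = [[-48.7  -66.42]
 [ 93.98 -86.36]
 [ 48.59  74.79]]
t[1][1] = -86.36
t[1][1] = -86.36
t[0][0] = -48.7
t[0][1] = -66.42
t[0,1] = -66.42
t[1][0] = 93.98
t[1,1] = -86.36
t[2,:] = [48.59, 74.79]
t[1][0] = 93.98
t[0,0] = -48.7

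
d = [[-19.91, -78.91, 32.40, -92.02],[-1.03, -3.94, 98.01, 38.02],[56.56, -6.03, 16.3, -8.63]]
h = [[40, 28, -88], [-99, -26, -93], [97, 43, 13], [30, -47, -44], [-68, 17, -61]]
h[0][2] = -88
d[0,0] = -19.91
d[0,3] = -92.02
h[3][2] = -44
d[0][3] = -92.02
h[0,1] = 28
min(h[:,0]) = -99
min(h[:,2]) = -93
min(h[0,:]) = -88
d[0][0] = -19.91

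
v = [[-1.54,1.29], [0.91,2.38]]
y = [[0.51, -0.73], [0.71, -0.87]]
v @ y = [[0.13, 0.0], [2.15, -2.73]]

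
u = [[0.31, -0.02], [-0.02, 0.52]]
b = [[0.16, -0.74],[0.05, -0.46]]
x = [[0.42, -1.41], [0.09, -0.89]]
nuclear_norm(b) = 0.93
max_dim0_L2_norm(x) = 1.67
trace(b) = -0.30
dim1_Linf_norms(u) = [0.31, 0.52]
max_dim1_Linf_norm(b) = 0.74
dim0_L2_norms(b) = [0.17, 0.87]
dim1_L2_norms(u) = [0.31, 0.52]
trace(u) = 0.83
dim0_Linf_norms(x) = [0.42, 1.41]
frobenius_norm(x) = 1.72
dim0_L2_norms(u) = [0.31, 0.52]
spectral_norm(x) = 1.72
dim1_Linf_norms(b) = [0.74, 0.46]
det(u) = 0.16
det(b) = -0.04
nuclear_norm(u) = 0.83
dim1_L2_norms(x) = [1.47, 0.89]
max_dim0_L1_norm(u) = 0.54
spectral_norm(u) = 0.52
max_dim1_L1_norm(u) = 0.54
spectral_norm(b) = 0.89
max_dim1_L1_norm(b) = 0.9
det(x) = -0.25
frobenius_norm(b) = 0.89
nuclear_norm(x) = 1.86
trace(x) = -0.47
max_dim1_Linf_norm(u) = 0.52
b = x @ u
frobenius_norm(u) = 0.61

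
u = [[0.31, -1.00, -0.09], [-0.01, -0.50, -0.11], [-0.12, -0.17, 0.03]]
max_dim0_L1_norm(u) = 1.67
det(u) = -0.02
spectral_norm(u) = 1.17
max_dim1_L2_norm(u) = 1.05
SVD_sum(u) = [[0.23,-1.02,-0.11], [0.11,-0.48,-0.05], [0.03,-0.13,-0.01]] + [[0.08, 0.02, 0.0], [-0.12, -0.03, -0.01], [-0.15, -0.03, -0.01]] + [[-0.00, -0.00, 0.02], [0.0, 0.01, -0.05], [-0.0, -0.01, 0.05]]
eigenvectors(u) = [[-0.90, -0.38, -0.73], [-0.05, -0.16, -0.61], [0.43, 0.91, -0.32]]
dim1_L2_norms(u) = [1.05, 0.51, 0.21]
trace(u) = -0.16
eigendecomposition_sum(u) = [[0.36, -0.46, 0.07], [0.02, -0.02, 0.0], [-0.17, 0.22, -0.03]] + [[-0.03, 0.05, -0.05], [-0.01, 0.02, -0.02], [0.06, -0.13, 0.11]] + [[-0.02, -0.59, -0.11], [-0.02, -0.5, -0.09], [-0.01, -0.26, -0.05]]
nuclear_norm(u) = 1.45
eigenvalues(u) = [0.3, 0.11, -0.57]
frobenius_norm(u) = 1.19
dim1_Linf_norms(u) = [1.0, 0.5, 0.17]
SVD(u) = [[-0.90, 0.37, 0.24], [-0.42, -0.59, -0.69], [-0.12, -0.72, 0.68]] @ diag([1.166125436740177, 0.2122317320678555, 0.07555896830297687]) @ [[-0.22, 0.97, 0.11],[0.97, 0.22, 0.05],[-0.02, -0.11, 0.99]]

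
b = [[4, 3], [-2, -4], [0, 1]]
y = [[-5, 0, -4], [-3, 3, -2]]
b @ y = [[-29, 9, -22], [22, -12, 16], [-3, 3, -2]]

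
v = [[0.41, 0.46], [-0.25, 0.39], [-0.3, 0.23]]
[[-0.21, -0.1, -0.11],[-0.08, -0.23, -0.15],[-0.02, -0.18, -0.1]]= v@[[-0.17, 0.25, 0.09], [-0.31, -0.44, -0.32]]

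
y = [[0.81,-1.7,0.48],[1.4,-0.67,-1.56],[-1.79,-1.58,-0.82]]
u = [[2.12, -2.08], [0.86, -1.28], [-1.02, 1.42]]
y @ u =[[-0.23, 1.17], [3.98, -4.27], [-4.32, 4.58]]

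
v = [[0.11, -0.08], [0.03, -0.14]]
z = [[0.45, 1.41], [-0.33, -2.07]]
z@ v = [[0.09, -0.23], [-0.10, 0.32]]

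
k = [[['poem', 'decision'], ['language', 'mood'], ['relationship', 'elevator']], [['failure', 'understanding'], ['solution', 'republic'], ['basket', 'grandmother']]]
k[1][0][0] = 'failure'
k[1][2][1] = 'grandmother'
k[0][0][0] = 'poem'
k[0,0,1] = 'decision'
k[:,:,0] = [['poem', 'language', 'relationship'], ['failure', 'solution', 'basket']]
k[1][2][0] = 'basket'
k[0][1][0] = 'language'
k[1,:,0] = ['failure', 'solution', 'basket']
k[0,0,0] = 'poem'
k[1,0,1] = 'understanding'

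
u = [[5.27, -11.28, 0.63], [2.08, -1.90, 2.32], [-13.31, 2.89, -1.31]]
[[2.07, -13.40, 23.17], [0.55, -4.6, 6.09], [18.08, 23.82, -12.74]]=u @ [[-1.65, -1.69, 0.5], [-0.9, 0.39, -1.78], [0.98, -0.15, 0.72]]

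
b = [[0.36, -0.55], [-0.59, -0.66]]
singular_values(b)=[0.92, 0.61]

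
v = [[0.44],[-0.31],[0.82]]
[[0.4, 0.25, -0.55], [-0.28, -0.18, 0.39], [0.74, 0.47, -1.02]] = v @ [[0.90, 0.57, -1.25]]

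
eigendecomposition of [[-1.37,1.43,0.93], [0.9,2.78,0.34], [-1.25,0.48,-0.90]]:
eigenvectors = [[-0.19+0.56j,-0.19-0.56j,0.31+0.00j], [0.13-0.09j,0.13+0.09j,0.95+0.00j], [(-0.79+0j),(-0.79-0j),(0.02+0j)]]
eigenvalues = [(-1.28+0.95j), (-1.28-0.95j), (3.08+0j)]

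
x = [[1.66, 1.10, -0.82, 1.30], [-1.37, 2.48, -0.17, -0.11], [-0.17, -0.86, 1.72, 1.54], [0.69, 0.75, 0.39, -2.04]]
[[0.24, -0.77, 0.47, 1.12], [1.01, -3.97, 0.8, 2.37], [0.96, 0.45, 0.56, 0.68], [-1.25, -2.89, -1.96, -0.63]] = x@[[-0.4, -0.21, -0.51, -0.24], [0.22, -1.77, 0.05, 0.87], [0.11, -1.08, -0.36, 0.27], [0.58, 0.49, 0.74, 0.60]]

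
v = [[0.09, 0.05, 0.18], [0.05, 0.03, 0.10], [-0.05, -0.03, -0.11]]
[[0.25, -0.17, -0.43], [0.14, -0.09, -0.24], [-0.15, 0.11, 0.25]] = v @ [[-0.11,1.23,-2.24], [-0.81,-0.4,-0.73], [1.67,-1.43,-1.09]]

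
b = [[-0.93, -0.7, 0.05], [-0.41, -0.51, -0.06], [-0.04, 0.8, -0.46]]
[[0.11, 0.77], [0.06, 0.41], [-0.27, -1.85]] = b @ [[0.02, 0.17], [-0.17, -1.18], [0.29, 1.96]]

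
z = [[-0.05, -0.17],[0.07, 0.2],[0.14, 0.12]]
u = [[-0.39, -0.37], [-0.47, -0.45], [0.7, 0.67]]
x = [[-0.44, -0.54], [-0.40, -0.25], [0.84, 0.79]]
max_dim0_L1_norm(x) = 1.68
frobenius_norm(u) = 1.29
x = z + u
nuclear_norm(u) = 1.29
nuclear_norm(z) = 0.40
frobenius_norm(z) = 0.33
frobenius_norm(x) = 1.43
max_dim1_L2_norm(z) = 0.21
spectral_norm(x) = 1.42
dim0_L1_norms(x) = [1.68, 1.58]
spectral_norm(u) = 1.29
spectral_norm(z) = 0.32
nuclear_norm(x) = 1.55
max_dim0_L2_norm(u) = 0.93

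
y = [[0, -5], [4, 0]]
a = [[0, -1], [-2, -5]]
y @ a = [[10, 25], [0, -4]]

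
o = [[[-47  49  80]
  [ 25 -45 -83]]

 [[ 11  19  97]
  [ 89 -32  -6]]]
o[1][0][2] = 97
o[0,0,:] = [-47, 49, 80]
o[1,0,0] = 11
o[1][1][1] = -32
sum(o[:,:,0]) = 78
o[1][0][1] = 19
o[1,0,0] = 11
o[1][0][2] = 97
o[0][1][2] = -83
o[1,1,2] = -6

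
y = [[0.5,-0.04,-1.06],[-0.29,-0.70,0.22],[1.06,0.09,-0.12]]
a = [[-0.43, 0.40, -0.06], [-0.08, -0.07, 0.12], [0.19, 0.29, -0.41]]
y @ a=[[-0.41, -0.1, 0.4], [0.22, -0.00, -0.16], [-0.49, 0.38, -0.00]]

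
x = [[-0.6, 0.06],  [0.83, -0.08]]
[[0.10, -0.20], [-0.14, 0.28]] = x @ [[-0.19, 0.33], [-0.25, -0.04]]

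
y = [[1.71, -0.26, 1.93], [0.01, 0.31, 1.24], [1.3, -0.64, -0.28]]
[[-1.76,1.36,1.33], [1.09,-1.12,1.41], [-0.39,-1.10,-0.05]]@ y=[[-1.27, 0.03, -2.08],  [3.69, -1.53, 0.32],  [-0.74, -0.21, -2.1]]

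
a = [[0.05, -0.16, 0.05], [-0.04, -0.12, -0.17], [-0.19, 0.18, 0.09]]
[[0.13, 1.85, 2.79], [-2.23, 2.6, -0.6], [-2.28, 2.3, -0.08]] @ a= [[-0.60, 0.26, -0.06],[-0.10, -0.06, -0.61],[-0.19, 0.07, -0.51]]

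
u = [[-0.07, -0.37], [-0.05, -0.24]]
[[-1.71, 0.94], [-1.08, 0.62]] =u @ [[-5.89, -0.97], [5.74, -2.37]]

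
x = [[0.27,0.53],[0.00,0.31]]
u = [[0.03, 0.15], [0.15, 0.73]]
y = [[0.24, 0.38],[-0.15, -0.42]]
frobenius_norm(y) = 0.63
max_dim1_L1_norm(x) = 0.8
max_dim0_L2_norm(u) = 0.75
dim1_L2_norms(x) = [0.59, 0.31]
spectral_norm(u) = 0.76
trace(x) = 0.58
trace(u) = 0.76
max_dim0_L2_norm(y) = 0.57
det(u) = -0.00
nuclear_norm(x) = 0.79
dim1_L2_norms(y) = [0.45, 0.45]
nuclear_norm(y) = 0.70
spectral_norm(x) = 0.66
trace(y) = -0.18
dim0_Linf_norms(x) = [0.27, 0.53]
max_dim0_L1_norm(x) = 0.84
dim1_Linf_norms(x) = [0.53, 0.31]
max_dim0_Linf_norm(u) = 0.73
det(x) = 0.08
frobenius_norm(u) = 0.76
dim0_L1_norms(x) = [0.27, 0.84]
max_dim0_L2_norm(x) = 0.61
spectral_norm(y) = 0.63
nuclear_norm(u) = 0.76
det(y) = -0.04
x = u + y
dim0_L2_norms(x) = [0.27, 0.61]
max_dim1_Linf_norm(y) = 0.42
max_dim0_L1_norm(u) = 0.88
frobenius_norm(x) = 0.67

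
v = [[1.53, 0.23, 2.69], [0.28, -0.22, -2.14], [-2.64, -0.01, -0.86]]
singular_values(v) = [4.13, 2.24, 0.0]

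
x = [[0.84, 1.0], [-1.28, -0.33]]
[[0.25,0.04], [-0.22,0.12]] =x @ [[0.14, -0.13],[0.13, 0.15]]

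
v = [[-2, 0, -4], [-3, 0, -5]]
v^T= [[-2, -3], [0, 0], [-4, -5]]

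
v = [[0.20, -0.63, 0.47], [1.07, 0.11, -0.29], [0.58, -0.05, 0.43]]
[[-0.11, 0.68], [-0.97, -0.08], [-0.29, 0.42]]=v @ [[-0.81, 0.16], [0.25, -0.51], [0.45, 0.69]]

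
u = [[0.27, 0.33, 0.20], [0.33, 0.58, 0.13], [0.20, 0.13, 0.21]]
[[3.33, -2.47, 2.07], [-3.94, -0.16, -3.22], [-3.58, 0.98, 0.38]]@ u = [[0.5, -0.06, 0.78], [-1.76, -1.81, -1.48], [-0.57, -0.56, -0.51]]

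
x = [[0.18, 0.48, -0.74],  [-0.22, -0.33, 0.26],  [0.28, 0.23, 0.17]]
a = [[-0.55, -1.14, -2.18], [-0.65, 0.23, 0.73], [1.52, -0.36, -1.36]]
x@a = [[-1.54, 0.17, 0.96], [0.73, 0.08, -0.11], [-0.05, -0.33, -0.67]]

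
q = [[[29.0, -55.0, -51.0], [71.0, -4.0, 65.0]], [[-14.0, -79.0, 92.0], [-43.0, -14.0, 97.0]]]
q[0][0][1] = -55.0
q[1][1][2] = 97.0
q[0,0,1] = -55.0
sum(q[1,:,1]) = -93.0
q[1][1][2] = 97.0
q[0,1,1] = -4.0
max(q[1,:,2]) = 97.0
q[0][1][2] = 65.0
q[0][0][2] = -51.0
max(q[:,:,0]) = 71.0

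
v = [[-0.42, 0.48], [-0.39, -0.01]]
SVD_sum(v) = [[-0.49, 0.39], [-0.24, 0.19]] + [[0.07, 0.09], [-0.15, -0.2]]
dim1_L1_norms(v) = [0.9, 0.4]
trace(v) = -0.43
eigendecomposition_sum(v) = [[-0.21+0.13j, (0.24+0.14j)], [(-0.19-0.11j), (-0+0.25j)]] + [[(-0.21-0.13j), (0.24-0.14j)],[(-0.19+0.11j), -0.00-0.25j]]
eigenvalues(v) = [(-0.21+0.38j), (-0.21-0.38j)]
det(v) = 0.19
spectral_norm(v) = 0.70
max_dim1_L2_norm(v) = 0.64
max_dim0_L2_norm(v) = 0.57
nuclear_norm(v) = 0.97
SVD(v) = [[-0.9, -0.43],[-0.43, 0.9]] @ diag([0.6951128219386173, 0.27535098470231034]) @ [[0.79, -0.62],[-0.62, -0.79]]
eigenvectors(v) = [[(0.74+0j), (0.74-0j)], [0.32+0.59j, 0.32-0.59j]]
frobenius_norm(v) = 0.75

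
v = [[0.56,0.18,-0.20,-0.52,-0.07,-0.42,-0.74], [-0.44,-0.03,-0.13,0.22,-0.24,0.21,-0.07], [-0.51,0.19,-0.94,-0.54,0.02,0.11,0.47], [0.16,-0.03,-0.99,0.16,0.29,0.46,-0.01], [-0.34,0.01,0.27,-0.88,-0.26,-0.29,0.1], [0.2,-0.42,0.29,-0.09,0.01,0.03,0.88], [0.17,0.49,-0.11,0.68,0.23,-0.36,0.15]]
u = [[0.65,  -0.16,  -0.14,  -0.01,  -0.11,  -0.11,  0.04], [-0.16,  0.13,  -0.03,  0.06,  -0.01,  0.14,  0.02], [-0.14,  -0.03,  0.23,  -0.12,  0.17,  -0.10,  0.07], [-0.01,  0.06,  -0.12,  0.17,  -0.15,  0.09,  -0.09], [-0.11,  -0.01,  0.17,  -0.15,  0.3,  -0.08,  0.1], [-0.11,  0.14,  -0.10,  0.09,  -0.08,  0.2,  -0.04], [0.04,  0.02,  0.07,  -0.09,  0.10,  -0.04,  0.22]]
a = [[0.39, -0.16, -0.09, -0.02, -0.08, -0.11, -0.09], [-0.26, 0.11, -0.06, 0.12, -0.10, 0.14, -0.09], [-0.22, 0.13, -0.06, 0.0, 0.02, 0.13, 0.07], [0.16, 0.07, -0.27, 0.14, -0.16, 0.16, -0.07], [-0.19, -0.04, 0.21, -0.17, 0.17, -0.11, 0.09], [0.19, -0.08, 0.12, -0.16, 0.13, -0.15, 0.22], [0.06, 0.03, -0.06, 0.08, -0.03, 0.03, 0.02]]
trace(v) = -0.33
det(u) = 0.00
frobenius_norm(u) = 1.06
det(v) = 0.00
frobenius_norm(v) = 2.82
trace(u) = 1.90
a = v @ u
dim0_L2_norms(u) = [0.7, 0.26, 0.36, 0.29, 0.41, 0.31, 0.27]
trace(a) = 0.62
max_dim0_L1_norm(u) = 1.22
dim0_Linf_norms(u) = [0.65, 0.16, 0.23, 0.17, 0.3, 0.2, 0.22]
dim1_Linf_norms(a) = [0.39, 0.26, 0.22, 0.27, 0.21, 0.22, 0.08]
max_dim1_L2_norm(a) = 0.46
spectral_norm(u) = 0.79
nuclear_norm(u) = 1.90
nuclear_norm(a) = 1.71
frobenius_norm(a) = 0.98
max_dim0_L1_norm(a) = 1.47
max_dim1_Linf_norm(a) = 0.39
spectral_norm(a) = 0.68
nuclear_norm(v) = 6.29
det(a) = 0.00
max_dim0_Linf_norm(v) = 0.99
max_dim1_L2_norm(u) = 0.7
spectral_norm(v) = 1.56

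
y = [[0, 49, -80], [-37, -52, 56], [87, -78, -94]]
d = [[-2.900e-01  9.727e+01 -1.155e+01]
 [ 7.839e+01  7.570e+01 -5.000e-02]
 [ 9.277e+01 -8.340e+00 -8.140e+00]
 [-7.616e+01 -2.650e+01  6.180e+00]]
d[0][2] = -11.55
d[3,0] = -76.16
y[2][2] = -94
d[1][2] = -0.05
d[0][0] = -0.29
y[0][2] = -80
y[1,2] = 56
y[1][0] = -37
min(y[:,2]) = -94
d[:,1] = [97.27, 75.7, -8.34, -26.5]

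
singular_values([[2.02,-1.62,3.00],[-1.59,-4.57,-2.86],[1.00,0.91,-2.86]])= [5.8, 4.4, 2.08]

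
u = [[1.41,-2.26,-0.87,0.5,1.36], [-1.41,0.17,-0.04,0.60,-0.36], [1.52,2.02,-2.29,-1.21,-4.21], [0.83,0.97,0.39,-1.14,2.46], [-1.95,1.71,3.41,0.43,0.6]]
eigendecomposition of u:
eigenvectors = [[(-0.06+0j), (-0.46+0j), 0.19+0.00j, 0.05-0.29j, 0.05+0.29j], [-0.26+0.00j, 0.53+0.00j, 0.50+0.00j, (0.05-0.01j), (0.05+0.01j)], [0.33+0.00j, (-0.46+0j), -0.26+0.00j, (-0.69+0j), (-0.69-0j)], [(0.83+0j), 0.35+0.00j, (0.76+0j), 0.29-0.07j, (0.29+0.07j)], [(-0.37+0j), (0.41+0j), 0.25+0.00j, 0.27+0.52j, (0.27-0.52j)]]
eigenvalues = [(-2.46+0j), (1.56+0j), (0.4+0j), (-0.37+3.77j), (-0.37-3.77j)]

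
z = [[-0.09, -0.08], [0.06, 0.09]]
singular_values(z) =[0.16, 0.02]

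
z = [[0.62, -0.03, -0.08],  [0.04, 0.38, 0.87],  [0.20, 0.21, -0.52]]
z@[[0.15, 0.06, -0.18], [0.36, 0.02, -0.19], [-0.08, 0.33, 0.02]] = [[0.09, 0.01, -0.11], [0.07, 0.30, -0.06], [0.15, -0.16, -0.09]]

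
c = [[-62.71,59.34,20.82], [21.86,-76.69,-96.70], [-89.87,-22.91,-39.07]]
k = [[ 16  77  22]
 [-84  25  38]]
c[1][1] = -76.69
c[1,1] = -76.69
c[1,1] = -76.69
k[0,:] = [16, 77, 22]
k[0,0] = 16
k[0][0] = 16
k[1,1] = 25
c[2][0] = -89.87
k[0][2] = 22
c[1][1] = -76.69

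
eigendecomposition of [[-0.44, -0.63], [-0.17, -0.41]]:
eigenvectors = [[-0.90, 0.88],[-0.44, -0.48]]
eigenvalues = [-0.75, -0.1]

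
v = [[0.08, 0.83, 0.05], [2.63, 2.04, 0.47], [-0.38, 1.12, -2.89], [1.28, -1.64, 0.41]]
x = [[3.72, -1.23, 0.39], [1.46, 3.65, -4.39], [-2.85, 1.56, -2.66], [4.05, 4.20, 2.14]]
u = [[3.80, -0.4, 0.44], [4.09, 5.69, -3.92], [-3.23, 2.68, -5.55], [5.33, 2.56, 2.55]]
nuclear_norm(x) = 17.13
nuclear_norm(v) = 8.54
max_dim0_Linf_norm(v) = 2.89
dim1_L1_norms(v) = [0.96, 5.14, 4.39, 3.33]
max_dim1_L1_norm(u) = 13.7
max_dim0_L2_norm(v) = 2.97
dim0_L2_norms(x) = [6.36, 5.91, 5.57]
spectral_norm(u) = 9.37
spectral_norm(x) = 7.18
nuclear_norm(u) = 20.10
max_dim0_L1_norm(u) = 16.45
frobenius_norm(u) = 13.01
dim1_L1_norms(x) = [5.34, 9.5, 7.07, 10.39]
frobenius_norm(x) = 10.32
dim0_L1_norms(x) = [12.08, 10.64, 9.58]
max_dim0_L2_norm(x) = 6.36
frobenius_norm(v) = 5.12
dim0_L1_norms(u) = [16.45, 11.33, 12.46]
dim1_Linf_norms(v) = [0.83, 2.63, 2.89, 1.64]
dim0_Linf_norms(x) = [4.05, 4.2, 4.39]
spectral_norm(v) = 3.42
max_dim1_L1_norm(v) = 5.14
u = x + v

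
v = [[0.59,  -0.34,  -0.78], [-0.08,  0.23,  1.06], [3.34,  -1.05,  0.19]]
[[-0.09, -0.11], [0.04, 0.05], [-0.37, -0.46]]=v @ [[-0.05, -0.06], [0.19, 0.25], [-0.01, -0.01]]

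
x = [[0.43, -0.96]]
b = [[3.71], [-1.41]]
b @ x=[[1.60,-3.56],[-0.61,1.35]]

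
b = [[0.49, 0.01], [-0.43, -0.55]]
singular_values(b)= [0.78, 0.34]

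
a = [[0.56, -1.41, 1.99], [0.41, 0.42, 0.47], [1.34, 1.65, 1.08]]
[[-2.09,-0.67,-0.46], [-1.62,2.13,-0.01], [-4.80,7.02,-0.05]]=a @ [[-0.51,0.27,-0.72],[-1.30,2.94,0.39],[-1.83,1.67,0.25]]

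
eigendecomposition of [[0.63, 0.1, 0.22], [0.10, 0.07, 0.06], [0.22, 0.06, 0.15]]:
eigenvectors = [[0.92,0.39,-0.08], [0.17,-0.56,-0.81], [0.36,-0.73,0.58]]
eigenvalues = [0.74, 0.08, 0.04]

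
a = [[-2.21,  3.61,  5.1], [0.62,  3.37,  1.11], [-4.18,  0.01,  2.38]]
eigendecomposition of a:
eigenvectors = [[0.33-0.58j,0.33+0.58j,0.04+0.00j],[-0.20-0.11j,(-0.2+0.11j),0.83+0.00j],[0.71+0.00j,(0.71-0j),(-0.55+0j)]]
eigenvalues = [(0.44+3.44j), (0.44-3.44j), (2.66+0j)]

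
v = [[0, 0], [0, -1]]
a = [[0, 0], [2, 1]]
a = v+[[0, 0], [2, 2]]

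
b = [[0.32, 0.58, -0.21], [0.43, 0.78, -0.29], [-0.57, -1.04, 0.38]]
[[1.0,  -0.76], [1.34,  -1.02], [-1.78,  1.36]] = b @[[1.82, -1.45], [0.76, -0.47], [0.12, 0.11]]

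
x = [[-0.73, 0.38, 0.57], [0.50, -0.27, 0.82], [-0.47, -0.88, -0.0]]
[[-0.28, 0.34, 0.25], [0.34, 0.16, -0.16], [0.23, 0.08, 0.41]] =x @ [[0.27, -0.2, -0.45], [-0.41, 0.02, -0.22], [0.12, 0.32, 0.01]]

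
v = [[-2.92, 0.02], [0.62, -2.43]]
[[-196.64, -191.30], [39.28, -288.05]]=v @ [[67.35, 66.44], [1.02, 135.49]]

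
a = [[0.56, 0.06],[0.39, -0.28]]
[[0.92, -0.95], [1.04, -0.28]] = a@[[1.78, -1.56],[-1.24, -1.19]]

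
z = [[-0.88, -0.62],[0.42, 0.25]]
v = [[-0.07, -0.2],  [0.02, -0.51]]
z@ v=[[0.05, 0.49],[-0.02, -0.21]]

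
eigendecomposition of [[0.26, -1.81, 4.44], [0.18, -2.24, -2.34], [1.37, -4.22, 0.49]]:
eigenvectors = [[-0.80, -0.95, 0.35], [0.19, -0.28, -0.67], [-0.57, 0.10, -0.65]]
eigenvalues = [3.86, -0.75, -4.6]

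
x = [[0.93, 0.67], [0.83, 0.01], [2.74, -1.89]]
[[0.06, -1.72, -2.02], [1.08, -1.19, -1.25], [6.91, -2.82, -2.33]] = x @ [[1.32, -1.43, -1.50], [-1.74, -0.58, -0.94]]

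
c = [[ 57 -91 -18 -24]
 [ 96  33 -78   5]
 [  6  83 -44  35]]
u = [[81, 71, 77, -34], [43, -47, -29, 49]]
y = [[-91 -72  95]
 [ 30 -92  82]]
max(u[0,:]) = 81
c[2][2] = -44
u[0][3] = -34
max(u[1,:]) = 49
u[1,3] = 49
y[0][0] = -91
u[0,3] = -34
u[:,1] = [71, -47]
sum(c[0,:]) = -76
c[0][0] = 57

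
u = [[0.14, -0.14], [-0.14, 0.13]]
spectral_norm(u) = 0.28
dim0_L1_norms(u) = [0.28, 0.27]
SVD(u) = [[-0.72, 0.69],[0.69, 0.72]] @ diag([0.275089257261219, 0.005089257261219006]) @ [[-0.72,0.69], [-0.69,-0.72]]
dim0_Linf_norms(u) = [0.14, 0.14]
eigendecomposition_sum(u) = [[0.14, -0.14], [-0.14, 0.13]] + [[-0.0,-0.0], [-0.00,-0.00]]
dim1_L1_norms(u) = [0.28, 0.27]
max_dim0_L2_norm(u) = 0.2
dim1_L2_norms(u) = [0.2, 0.19]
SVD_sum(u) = [[0.14, -0.14], [-0.14, 0.13]] + [[-0.0, -0.0],[-0.00, -0.00]]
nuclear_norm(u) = 0.28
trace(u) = 0.27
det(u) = -0.00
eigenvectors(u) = [[0.72,  0.69],[-0.69,  0.72]]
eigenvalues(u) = [0.28, -0.01]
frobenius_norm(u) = 0.28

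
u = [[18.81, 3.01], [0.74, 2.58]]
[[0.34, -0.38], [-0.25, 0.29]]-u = [[-18.47, -3.39], [-0.99, -2.29]]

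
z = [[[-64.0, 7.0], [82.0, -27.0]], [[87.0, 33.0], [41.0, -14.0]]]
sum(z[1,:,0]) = 128.0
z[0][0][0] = -64.0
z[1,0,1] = 33.0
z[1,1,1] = -14.0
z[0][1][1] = -27.0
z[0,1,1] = -27.0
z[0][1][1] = -27.0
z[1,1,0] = 41.0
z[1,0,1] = 33.0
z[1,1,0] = 41.0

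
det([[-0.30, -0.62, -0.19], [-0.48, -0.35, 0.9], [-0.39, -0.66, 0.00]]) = 0.005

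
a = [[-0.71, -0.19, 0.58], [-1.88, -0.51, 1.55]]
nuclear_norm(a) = 2.66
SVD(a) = [[-0.35, -0.94],  [-0.94, 0.35]] @ diag([2.6596206393953845, 0.00424905896491747]) @ [[0.76, 0.2, -0.62],[0.64, -0.4, 0.65]]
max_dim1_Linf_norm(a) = 1.88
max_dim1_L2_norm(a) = 2.49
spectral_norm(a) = 2.66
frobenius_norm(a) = 2.66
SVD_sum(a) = [[-0.71, -0.19, 0.58], [-1.88, -0.51, 1.55]] + [[-0.00,0.00,-0.0], [0.0,-0.00,0.00]]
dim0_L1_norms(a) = [2.59, 0.7, 2.13]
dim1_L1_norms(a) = [1.48, 3.94]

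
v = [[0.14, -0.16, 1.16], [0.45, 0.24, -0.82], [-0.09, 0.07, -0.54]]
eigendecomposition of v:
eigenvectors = [[(0.2+0j), (-0.37+0.24j), (-0.37-0.24j)],[(-0.97+0j), (0.88+0j), 0.88-0.00j],[(-0.16+0j), (0.14-0.12j), 0.14+0.12j]]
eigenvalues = [(0.01+0j), (-0.09+0.24j), (-0.09-0.24j)]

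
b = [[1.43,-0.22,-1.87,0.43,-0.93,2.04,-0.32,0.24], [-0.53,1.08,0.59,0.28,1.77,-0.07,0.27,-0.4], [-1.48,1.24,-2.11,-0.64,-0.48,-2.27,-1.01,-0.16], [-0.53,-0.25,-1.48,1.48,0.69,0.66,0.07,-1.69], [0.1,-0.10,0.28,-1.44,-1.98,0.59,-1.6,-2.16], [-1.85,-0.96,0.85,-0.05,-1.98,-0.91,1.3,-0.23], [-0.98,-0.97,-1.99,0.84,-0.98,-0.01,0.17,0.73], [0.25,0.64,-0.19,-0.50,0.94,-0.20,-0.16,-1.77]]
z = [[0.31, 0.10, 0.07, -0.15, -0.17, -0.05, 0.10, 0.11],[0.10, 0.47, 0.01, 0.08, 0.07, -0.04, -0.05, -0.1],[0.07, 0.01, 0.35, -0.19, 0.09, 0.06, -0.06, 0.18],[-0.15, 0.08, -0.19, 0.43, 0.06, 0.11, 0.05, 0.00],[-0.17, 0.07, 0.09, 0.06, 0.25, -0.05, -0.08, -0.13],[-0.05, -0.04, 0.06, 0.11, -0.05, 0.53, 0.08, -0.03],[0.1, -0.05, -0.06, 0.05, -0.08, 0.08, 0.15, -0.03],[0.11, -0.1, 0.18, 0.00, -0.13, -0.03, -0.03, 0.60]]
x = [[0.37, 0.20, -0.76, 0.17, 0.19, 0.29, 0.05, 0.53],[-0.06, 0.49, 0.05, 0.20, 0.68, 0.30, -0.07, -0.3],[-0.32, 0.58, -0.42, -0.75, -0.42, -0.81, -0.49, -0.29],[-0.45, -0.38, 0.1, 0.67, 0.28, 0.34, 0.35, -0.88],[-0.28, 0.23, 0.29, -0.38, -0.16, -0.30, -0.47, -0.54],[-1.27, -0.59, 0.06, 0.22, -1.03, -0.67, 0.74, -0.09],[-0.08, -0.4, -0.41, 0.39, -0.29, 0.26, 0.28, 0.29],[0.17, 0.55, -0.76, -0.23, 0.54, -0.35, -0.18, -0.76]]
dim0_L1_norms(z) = [1.06, 0.92, 1.01, 1.07, 0.9, 0.95, 0.6, 1.18]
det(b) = 186.02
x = z @ b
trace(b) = -2.61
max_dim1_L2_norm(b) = 3.88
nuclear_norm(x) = 8.15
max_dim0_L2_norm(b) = 3.91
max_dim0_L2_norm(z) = 0.66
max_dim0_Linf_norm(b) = 2.27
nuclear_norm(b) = 21.32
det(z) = -0.00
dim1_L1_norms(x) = [2.56, 2.15, 4.08, 3.45, 2.65, 4.67, 2.4, 3.54]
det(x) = -0.00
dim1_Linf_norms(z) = [0.31, 0.47, 0.35, 0.43, 0.25, 0.53, 0.15, 0.6]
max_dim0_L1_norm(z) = 1.18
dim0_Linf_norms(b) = [1.85, 1.24, 2.11, 1.48, 1.98, 2.27, 1.6, 2.16]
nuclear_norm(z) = 3.10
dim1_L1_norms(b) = [7.48, 4.99, 9.39, 6.85, 8.25, 8.13, 6.67, 4.65]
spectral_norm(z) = 0.85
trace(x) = -0.20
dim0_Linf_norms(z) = [0.31, 0.47, 0.35, 0.43, 0.25, 0.53, 0.15, 0.6]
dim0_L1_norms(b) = [7.15, 5.46, 9.36, 5.66, 9.75, 6.75, 4.9, 7.38]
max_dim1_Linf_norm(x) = 1.27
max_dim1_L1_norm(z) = 1.18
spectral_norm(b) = 4.44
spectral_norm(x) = 2.33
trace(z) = 3.09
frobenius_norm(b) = 8.82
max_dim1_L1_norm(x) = 4.67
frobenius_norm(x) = 3.77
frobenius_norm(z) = 1.36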